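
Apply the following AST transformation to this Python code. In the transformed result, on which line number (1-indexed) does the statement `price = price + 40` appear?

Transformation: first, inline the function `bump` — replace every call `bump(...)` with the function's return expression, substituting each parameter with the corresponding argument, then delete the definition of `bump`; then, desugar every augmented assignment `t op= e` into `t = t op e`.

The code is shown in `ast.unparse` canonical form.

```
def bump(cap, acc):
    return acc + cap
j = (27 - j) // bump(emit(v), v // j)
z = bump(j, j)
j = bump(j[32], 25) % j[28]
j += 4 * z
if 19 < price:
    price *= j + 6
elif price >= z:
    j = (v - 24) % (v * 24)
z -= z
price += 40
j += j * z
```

Transformed code:
j = (27 - j) // (v // j + emit(v))
z = j + j
j = (25 + j[32]) % j[28]
j = j + 4 * z
if 19 < price:
    price = price * (j + 6)
elif price >= z:
    j = (v - 24) % (v * 24)
z = z - z
price = price + 40
j = j + j * z

10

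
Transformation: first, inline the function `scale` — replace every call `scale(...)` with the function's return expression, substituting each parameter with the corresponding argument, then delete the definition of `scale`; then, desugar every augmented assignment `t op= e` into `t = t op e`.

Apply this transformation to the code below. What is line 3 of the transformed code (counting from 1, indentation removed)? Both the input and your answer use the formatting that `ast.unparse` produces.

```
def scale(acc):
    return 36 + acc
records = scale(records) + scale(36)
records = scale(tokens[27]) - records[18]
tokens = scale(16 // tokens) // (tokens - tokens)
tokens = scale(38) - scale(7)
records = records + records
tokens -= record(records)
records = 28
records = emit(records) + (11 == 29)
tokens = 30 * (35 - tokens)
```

Transformed code:
records = 36 + records + (36 + 36)
records = 36 + tokens[27] - records[18]
tokens = (36 + 16 // tokens) // (tokens - tokens)
tokens = 36 + 38 - (36 + 7)
records = records + records
tokens = tokens - record(records)
records = 28
records = emit(records) + (11 == 29)
tokens = 30 * (35 - tokens)

tokens = (36 + 16 // tokens) // (tokens - tokens)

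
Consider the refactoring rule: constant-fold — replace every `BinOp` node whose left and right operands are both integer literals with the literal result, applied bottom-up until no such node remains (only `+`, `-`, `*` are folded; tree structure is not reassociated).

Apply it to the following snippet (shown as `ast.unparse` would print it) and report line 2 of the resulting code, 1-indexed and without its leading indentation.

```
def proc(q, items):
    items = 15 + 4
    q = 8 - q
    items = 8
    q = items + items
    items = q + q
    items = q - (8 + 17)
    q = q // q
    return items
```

items = 19

Transformed code:
def proc(q, items):
    items = 19
    q = 8 - q
    items = 8
    q = items + items
    items = q + q
    items = q - 25
    q = q // q
    return items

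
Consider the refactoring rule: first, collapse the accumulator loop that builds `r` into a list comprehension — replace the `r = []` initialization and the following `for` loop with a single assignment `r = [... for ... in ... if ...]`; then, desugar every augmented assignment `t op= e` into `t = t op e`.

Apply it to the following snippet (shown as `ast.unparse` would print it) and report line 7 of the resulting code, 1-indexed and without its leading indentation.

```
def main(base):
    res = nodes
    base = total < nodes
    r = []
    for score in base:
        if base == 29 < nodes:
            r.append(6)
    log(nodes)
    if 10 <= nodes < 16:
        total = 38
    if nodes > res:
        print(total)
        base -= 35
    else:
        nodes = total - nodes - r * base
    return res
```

Transformed code:
def main(base):
    res = nodes
    base = total < nodes
    r = [6 for score in base if base == 29 < nodes]
    log(nodes)
    if 10 <= nodes < 16:
        total = 38
    if nodes > res:
        print(total)
        base = base - 35
    else:
        nodes = total - nodes - r * base
    return res

total = 38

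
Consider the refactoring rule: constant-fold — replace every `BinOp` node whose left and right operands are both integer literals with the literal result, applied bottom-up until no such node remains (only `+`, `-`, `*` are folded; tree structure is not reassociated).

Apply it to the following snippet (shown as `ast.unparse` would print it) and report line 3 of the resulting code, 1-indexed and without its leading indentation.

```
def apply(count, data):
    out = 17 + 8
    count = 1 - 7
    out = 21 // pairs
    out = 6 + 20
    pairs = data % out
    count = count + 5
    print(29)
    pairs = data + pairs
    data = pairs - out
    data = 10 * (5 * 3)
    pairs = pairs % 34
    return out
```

Transformed code:
def apply(count, data):
    out = 25
    count = -6
    out = 21 // pairs
    out = 26
    pairs = data % out
    count = count + 5
    print(29)
    pairs = data + pairs
    data = pairs - out
    data = 150
    pairs = pairs % 34
    return out

count = -6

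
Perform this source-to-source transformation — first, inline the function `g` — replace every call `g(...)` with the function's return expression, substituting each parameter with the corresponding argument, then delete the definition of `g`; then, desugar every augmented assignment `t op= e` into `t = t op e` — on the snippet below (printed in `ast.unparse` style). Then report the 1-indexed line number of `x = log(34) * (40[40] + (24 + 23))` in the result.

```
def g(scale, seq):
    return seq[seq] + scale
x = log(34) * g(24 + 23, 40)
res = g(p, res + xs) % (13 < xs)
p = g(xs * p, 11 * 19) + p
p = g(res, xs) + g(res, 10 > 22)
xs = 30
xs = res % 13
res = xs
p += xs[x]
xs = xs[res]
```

Transformed code:
x = log(34) * (40[40] + (24 + 23))
res = ((res + xs)[res + xs] + p) % (13 < xs)
p = (11 * 19)[11 * 19] + xs * p + p
p = xs[xs] + res + ((10 > 22)[10 > 22] + res)
xs = 30
xs = res % 13
res = xs
p = p + xs[x]
xs = xs[res]

1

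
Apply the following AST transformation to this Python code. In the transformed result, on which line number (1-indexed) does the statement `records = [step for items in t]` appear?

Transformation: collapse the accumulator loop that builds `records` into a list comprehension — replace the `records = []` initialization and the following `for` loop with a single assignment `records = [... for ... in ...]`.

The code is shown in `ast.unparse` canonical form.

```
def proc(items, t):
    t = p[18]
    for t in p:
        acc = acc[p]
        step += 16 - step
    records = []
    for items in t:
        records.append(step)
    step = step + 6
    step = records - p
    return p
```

6

Transformed code:
def proc(items, t):
    t = p[18]
    for t in p:
        acc = acc[p]
        step += 16 - step
    records = [step for items in t]
    step = step + 6
    step = records - p
    return p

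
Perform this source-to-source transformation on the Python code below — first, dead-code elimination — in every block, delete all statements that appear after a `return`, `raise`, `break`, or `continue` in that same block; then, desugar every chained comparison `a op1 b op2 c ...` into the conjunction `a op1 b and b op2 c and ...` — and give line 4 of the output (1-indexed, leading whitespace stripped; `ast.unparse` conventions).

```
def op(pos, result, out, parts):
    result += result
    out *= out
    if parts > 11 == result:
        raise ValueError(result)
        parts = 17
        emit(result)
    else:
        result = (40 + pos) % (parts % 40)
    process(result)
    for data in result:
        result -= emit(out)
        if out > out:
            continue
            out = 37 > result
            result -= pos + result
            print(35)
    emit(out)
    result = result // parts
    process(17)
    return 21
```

Transformed code:
def op(pos, result, out, parts):
    result += result
    out *= out
    if parts > 11 and 11 == result:
        raise ValueError(result)
    else:
        result = (40 + pos) % (parts % 40)
    process(result)
    for data in result:
        result -= emit(out)
        if out > out:
            continue
    emit(out)
    result = result // parts
    process(17)
    return 21

if parts > 11 and 11 == result:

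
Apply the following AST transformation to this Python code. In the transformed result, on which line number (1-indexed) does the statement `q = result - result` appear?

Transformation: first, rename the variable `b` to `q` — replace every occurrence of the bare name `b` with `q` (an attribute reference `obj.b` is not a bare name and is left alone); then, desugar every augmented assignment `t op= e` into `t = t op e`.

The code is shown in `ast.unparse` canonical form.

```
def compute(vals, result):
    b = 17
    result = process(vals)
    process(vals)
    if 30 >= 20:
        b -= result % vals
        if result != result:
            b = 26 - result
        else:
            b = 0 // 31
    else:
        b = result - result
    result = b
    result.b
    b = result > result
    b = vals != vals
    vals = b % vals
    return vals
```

Transformed code:
def compute(vals, result):
    q = 17
    result = process(vals)
    process(vals)
    if 30 >= 20:
        q = q - result % vals
        if result != result:
            q = 26 - result
        else:
            q = 0 // 31
    else:
        q = result - result
    result = q
    result.b
    q = result > result
    q = vals != vals
    vals = q % vals
    return vals

12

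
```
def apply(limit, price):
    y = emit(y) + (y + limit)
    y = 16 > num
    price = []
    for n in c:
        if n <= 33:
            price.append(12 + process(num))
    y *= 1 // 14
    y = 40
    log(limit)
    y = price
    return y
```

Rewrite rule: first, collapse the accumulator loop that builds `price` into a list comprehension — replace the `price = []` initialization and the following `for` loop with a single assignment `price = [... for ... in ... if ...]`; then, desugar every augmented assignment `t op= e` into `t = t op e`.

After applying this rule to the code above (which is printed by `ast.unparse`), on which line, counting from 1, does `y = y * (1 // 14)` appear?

5

Transformed code:
def apply(limit, price):
    y = emit(y) + (y + limit)
    y = 16 > num
    price = [12 + process(num) for n in c if n <= 33]
    y = y * (1 // 14)
    y = 40
    log(limit)
    y = price
    return y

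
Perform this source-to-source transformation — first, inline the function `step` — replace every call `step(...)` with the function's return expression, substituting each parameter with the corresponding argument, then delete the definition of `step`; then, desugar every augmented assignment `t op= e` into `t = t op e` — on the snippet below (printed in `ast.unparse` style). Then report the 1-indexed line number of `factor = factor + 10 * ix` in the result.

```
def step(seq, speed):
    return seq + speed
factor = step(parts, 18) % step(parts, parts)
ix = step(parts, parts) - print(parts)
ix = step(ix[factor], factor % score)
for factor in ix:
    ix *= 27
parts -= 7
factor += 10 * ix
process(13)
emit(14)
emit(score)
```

Transformed code:
factor = (parts + 18) % (parts + parts)
ix = parts + parts - print(parts)
ix = ix[factor] + factor % score
for factor in ix:
    ix = ix * 27
parts = parts - 7
factor = factor + 10 * ix
process(13)
emit(14)
emit(score)

7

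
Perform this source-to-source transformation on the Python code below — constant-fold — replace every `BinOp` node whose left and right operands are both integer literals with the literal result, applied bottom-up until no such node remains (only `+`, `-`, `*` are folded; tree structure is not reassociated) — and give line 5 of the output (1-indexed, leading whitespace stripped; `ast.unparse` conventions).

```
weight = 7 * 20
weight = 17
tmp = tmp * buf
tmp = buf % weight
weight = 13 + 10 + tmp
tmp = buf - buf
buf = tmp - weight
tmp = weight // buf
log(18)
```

weight = 23 + tmp

Transformed code:
weight = 140
weight = 17
tmp = tmp * buf
tmp = buf % weight
weight = 23 + tmp
tmp = buf - buf
buf = tmp - weight
tmp = weight // buf
log(18)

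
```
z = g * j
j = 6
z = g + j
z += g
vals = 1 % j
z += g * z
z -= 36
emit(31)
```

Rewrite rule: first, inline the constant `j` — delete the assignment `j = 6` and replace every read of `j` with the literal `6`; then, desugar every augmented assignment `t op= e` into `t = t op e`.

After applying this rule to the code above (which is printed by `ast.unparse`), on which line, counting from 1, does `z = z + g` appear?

Transformed code:
z = g * 6
z = g + 6
z = z + g
vals = 1 % 6
z = z + g * z
z = z - 36
emit(31)

3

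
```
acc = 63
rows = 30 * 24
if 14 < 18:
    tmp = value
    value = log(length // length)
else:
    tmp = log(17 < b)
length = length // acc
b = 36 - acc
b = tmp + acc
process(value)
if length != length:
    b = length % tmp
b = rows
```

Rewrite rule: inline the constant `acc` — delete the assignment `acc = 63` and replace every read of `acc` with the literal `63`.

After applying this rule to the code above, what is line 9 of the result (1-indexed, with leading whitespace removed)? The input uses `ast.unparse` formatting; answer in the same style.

Transformed code:
rows = 30 * 24
if 14 < 18:
    tmp = value
    value = log(length // length)
else:
    tmp = log(17 < b)
length = length // 63
b = 36 - 63
b = tmp + 63
process(value)
if length != length:
    b = length % tmp
b = rows

b = tmp + 63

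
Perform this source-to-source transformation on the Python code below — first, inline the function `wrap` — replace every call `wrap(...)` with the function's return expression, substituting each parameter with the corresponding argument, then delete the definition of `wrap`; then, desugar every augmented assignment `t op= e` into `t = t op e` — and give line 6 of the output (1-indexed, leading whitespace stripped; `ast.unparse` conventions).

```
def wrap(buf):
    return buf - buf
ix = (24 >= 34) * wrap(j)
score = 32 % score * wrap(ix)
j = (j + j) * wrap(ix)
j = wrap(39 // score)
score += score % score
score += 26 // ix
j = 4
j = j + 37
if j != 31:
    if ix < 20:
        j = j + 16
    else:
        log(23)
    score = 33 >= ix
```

score = score + 26 // ix

Transformed code:
ix = (24 >= 34) * (j - j)
score = 32 % score * (ix - ix)
j = (j + j) * (ix - ix)
j = 39 // score - 39 // score
score = score + score % score
score = score + 26 // ix
j = 4
j = j + 37
if j != 31:
    if ix < 20:
        j = j + 16
    else:
        log(23)
    score = 33 >= ix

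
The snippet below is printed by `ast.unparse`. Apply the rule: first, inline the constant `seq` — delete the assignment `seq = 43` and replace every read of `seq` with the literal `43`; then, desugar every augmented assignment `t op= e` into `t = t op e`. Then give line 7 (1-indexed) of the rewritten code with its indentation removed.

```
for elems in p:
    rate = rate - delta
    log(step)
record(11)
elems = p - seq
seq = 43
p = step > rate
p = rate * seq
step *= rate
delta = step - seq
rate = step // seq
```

p = rate * 43

Transformed code:
for elems in p:
    rate = rate - delta
    log(step)
record(11)
elems = p - 43
p = step > rate
p = rate * 43
step = step * rate
delta = step - 43
rate = step // 43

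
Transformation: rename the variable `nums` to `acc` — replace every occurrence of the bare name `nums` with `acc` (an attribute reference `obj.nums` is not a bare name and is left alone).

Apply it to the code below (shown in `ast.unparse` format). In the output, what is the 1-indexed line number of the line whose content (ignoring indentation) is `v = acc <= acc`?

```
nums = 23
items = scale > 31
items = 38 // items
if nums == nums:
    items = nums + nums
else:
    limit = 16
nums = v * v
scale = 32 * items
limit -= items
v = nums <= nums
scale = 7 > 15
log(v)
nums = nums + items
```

Transformed code:
acc = 23
items = scale > 31
items = 38 // items
if acc == acc:
    items = acc + acc
else:
    limit = 16
acc = v * v
scale = 32 * items
limit -= items
v = acc <= acc
scale = 7 > 15
log(v)
acc = acc + items

11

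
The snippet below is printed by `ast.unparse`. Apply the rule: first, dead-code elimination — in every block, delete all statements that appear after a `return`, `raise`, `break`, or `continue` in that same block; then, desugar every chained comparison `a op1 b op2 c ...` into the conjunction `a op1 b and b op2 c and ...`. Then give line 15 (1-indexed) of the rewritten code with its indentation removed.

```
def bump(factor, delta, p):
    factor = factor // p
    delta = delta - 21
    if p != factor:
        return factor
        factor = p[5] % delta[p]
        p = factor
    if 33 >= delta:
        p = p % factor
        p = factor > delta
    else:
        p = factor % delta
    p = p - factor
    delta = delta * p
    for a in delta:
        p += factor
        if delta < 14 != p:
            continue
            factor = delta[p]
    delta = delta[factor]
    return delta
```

if delta < 14 and 14 != p:

Transformed code:
def bump(factor, delta, p):
    factor = factor // p
    delta = delta - 21
    if p != factor:
        return factor
    if 33 >= delta:
        p = p % factor
        p = factor > delta
    else:
        p = factor % delta
    p = p - factor
    delta = delta * p
    for a in delta:
        p += factor
        if delta < 14 and 14 != p:
            continue
    delta = delta[factor]
    return delta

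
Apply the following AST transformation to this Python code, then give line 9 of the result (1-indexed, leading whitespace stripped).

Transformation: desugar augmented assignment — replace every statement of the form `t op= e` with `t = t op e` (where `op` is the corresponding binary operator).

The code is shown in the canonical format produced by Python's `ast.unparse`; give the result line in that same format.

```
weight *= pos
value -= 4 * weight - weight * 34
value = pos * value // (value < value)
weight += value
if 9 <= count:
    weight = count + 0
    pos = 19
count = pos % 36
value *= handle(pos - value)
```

Transformed code:
weight = weight * pos
value = value - (4 * weight - weight * 34)
value = pos * value // (value < value)
weight = weight + value
if 9 <= count:
    weight = count + 0
    pos = 19
count = pos % 36
value = value * handle(pos - value)

value = value * handle(pos - value)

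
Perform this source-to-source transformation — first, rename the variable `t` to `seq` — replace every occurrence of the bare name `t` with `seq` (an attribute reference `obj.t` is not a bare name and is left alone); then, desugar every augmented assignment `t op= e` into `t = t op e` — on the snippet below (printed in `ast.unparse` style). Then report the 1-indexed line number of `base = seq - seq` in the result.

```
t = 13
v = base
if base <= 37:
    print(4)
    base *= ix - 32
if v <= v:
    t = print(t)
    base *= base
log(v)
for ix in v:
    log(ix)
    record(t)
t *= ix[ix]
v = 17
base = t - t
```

15

Transformed code:
seq = 13
v = base
if base <= 37:
    print(4)
    base = base * (ix - 32)
if v <= v:
    seq = print(seq)
    base = base * base
log(v)
for ix in v:
    log(ix)
    record(seq)
seq = seq * ix[ix]
v = 17
base = seq - seq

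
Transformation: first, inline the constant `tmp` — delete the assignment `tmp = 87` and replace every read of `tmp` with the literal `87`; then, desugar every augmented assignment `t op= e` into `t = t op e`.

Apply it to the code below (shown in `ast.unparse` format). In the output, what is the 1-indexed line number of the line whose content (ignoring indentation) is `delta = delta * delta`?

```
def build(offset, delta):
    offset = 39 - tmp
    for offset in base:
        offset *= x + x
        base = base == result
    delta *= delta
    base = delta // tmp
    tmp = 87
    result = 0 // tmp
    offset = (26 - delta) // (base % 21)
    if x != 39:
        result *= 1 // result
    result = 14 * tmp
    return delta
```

Transformed code:
def build(offset, delta):
    offset = 39 - 87
    for offset in base:
        offset = offset * (x + x)
        base = base == result
    delta = delta * delta
    base = delta // 87
    result = 0 // 87
    offset = (26 - delta) // (base % 21)
    if x != 39:
        result = result * (1 // result)
    result = 14 * 87
    return delta

6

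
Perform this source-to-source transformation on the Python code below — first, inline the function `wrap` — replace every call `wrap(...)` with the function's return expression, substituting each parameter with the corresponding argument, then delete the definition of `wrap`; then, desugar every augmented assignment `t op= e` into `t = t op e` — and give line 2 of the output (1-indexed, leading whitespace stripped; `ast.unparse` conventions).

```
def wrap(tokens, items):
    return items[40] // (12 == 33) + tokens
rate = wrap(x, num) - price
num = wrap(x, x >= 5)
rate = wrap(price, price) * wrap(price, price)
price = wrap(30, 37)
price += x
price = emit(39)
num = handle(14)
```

num = (x >= 5)[40] // (12 == 33) + x

Transformed code:
rate = num[40] // (12 == 33) + x - price
num = (x >= 5)[40] // (12 == 33) + x
rate = (price[40] // (12 == 33) + price) * (price[40] // (12 == 33) + price)
price = 37[40] // (12 == 33) + 30
price = price + x
price = emit(39)
num = handle(14)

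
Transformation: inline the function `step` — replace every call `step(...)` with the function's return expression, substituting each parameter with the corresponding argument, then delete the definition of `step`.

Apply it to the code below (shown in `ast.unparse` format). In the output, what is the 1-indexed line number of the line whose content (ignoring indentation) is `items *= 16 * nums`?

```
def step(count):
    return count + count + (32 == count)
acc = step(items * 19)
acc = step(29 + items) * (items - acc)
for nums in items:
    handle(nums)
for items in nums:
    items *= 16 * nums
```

6

Transformed code:
acc = items * 19 + items * 19 + (32 == items * 19)
acc = (29 + items + (29 + items) + (32 == 29 + items)) * (items - acc)
for nums in items:
    handle(nums)
for items in nums:
    items *= 16 * nums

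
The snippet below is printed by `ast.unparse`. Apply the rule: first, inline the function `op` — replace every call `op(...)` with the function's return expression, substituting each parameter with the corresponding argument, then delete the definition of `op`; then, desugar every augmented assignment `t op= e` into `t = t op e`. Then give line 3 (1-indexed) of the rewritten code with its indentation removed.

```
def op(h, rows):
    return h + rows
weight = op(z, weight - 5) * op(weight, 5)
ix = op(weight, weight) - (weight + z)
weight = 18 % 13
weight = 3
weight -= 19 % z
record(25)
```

Transformed code:
weight = (z + (weight - 5)) * (weight + 5)
ix = weight + weight - (weight + z)
weight = 18 % 13
weight = 3
weight = weight - 19 % z
record(25)

weight = 18 % 13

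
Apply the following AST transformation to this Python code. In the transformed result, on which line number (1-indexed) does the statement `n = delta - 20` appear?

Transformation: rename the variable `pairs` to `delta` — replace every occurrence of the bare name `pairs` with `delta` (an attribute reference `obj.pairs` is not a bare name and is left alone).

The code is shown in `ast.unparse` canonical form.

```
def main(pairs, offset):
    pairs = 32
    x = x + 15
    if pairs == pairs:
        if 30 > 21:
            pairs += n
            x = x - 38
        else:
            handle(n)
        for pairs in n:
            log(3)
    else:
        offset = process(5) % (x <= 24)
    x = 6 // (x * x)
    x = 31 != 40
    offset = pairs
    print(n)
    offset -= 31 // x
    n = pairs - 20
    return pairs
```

19

Transformed code:
def main(delta, offset):
    delta = 32
    x = x + 15
    if delta == delta:
        if 30 > 21:
            delta += n
            x = x - 38
        else:
            handle(n)
        for delta in n:
            log(3)
    else:
        offset = process(5) % (x <= 24)
    x = 6 // (x * x)
    x = 31 != 40
    offset = delta
    print(n)
    offset -= 31 // x
    n = delta - 20
    return delta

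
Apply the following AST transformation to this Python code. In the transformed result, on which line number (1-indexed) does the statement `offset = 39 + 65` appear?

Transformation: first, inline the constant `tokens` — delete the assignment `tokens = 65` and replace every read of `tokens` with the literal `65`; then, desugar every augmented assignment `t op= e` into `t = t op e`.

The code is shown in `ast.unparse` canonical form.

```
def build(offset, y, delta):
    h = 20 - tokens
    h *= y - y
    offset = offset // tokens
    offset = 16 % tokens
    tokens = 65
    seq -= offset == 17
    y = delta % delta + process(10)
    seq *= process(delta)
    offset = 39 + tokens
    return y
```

9

Transformed code:
def build(offset, y, delta):
    h = 20 - 65
    h = h * (y - y)
    offset = offset // 65
    offset = 16 % 65
    seq = seq - (offset == 17)
    y = delta % delta + process(10)
    seq = seq * process(delta)
    offset = 39 + 65
    return y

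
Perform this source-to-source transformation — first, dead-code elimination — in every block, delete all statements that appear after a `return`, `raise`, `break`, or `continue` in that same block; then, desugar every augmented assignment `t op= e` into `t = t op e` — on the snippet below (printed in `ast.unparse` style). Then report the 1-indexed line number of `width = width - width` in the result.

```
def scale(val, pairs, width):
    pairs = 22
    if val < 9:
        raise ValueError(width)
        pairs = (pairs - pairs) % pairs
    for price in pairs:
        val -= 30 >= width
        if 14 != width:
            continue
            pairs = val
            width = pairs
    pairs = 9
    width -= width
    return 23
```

10

Transformed code:
def scale(val, pairs, width):
    pairs = 22
    if val < 9:
        raise ValueError(width)
    for price in pairs:
        val = val - (30 >= width)
        if 14 != width:
            continue
    pairs = 9
    width = width - width
    return 23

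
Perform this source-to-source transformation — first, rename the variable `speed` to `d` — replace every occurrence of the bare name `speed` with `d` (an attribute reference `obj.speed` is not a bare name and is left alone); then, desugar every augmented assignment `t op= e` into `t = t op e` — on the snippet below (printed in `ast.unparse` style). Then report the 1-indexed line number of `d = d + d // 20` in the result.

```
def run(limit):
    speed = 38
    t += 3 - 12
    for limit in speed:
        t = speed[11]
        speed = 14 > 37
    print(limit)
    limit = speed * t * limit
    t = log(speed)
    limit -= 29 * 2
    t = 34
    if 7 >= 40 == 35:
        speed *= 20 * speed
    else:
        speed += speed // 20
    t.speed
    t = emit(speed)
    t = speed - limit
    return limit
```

15

Transformed code:
def run(limit):
    d = 38
    t = t + (3 - 12)
    for limit in d:
        t = d[11]
        d = 14 > 37
    print(limit)
    limit = d * t * limit
    t = log(d)
    limit = limit - 29 * 2
    t = 34
    if 7 >= 40 == 35:
        d = d * (20 * d)
    else:
        d = d + d // 20
    t.speed
    t = emit(d)
    t = d - limit
    return limit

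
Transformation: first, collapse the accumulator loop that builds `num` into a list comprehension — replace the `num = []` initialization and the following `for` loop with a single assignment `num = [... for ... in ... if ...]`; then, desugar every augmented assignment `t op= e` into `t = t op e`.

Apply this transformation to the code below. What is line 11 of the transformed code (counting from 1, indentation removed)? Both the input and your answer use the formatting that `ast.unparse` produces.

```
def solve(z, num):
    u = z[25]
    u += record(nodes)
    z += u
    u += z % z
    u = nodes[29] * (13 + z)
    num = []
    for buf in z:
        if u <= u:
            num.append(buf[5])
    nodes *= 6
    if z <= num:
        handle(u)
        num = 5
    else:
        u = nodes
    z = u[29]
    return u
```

Transformed code:
def solve(z, num):
    u = z[25]
    u = u + record(nodes)
    z = z + u
    u = u + z % z
    u = nodes[29] * (13 + z)
    num = [buf[5] for buf in z if u <= u]
    nodes = nodes * 6
    if z <= num:
        handle(u)
        num = 5
    else:
        u = nodes
    z = u[29]
    return u

num = 5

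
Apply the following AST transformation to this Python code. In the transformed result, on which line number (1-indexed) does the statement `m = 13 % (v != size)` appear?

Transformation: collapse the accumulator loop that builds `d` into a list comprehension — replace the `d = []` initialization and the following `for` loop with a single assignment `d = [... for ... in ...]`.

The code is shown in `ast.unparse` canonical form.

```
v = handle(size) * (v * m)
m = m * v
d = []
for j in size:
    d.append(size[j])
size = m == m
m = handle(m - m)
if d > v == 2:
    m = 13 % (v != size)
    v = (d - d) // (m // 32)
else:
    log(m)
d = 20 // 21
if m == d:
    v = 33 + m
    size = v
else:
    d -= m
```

Transformed code:
v = handle(size) * (v * m)
m = m * v
d = [size[j] for j in size]
size = m == m
m = handle(m - m)
if d > v == 2:
    m = 13 % (v != size)
    v = (d - d) // (m // 32)
else:
    log(m)
d = 20 // 21
if m == d:
    v = 33 + m
    size = v
else:
    d -= m

7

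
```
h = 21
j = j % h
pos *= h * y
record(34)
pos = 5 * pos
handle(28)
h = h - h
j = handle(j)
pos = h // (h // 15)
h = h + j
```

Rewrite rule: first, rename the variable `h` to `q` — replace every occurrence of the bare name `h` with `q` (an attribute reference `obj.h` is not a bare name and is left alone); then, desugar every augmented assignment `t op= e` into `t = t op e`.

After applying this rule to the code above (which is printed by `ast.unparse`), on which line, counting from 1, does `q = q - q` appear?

Transformed code:
q = 21
j = j % q
pos = pos * (q * y)
record(34)
pos = 5 * pos
handle(28)
q = q - q
j = handle(j)
pos = q // (q // 15)
q = q + j

7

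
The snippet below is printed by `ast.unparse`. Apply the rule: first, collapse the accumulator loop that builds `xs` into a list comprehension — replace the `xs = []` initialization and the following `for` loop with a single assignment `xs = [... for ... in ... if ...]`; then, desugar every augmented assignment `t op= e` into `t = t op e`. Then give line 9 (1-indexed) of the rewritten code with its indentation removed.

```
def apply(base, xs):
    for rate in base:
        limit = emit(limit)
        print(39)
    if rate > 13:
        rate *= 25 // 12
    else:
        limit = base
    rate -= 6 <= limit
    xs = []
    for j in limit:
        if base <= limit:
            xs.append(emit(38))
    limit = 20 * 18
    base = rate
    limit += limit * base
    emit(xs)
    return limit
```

rate = rate - (6 <= limit)

Transformed code:
def apply(base, xs):
    for rate in base:
        limit = emit(limit)
        print(39)
    if rate > 13:
        rate = rate * (25 // 12)
    else:
        limit = base
    rate = rate - (6 <= limit)
    xs = [emit(38) for j in limit if base <= limit]
    limit = 20 * 18
    base = rate
    limit = limit + limit * base
    emit(xs)
    return limit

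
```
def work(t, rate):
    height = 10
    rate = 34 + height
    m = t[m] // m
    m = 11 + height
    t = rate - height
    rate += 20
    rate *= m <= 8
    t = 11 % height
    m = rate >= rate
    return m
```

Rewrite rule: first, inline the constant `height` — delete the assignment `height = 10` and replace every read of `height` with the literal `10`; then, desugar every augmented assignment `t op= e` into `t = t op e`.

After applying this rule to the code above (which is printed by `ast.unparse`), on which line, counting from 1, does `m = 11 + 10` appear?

4

Transformed code:
def work(t, rate):
    rate = 34 + 10
    m = t[m] // m
    m = 11 + 10
    t = rate - 10
    rate = rate + 20
    rate = rate * (m <= 8)
    t = 11 % 10
    m = rate >= rate
    return m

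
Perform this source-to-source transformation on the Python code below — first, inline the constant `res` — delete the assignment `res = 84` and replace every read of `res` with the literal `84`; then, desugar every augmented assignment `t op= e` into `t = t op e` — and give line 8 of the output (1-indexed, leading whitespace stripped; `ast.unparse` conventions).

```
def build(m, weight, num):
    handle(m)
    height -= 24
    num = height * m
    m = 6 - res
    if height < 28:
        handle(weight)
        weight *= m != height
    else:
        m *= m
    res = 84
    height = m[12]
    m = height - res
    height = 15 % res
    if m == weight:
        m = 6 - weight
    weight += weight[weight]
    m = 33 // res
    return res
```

Transformed code:
def build(m, weight, num):
    handle(m)
    height = height - 24
    num = height * m
    m = 6 - 84
    if height < 28:
        handle(weight)
        weight = weight * (m != height)
    else:
        m = m * m
    height = m[12]
    m = height - 84
    height = 15 % 84
    if m == weight:
        m = 6 - weight
    weight = weight + weight[weight]
    m = 33 // 84
    return 84

weight = weight * (m != height)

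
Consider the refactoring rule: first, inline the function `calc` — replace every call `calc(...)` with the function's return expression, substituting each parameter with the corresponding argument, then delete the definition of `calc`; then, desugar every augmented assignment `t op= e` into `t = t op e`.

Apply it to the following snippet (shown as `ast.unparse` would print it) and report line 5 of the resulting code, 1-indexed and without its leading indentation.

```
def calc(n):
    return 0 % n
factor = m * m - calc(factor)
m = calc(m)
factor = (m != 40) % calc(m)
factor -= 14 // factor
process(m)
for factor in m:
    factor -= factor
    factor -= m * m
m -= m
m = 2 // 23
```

Transformed code:
factor = m * m - 0 % factor
m = 0 % m
factor = (m != 40) % (0 % m)
factor = factor - 14 // factor
process(m)
for factor in m:
    factor = factor - factor
    factor = factor - m * m
m = m - m
m = 2 // 23

process(m)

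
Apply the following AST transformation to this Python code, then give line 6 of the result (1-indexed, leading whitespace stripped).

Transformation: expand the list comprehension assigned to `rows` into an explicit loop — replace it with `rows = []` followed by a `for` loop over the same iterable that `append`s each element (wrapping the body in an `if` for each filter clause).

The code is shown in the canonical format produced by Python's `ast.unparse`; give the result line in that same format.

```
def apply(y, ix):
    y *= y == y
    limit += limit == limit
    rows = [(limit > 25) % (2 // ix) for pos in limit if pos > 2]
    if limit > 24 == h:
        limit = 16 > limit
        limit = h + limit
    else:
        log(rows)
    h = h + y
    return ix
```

Transformed code:
def apply(y, ix):
    y *= y == y
    limit += limit == limit
    rows = []
    for pos in limit:
        if pos > 2:
            rows.append((limit > 25) % (2 // ix))
    if limit > 24 == h:
        limit = 16 > limit
        limit = h + limit
    else:
        log(rows)
    h = h + y
    return ix

if pos > 2:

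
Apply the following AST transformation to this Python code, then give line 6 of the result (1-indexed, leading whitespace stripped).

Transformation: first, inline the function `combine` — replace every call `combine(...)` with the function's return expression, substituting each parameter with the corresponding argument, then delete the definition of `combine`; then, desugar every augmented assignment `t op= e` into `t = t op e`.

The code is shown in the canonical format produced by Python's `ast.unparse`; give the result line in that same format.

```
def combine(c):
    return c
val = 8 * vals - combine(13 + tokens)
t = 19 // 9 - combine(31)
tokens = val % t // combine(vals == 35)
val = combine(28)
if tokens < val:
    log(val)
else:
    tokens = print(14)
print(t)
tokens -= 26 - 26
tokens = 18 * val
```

Transformed code:
val = 8 * vals - (13 + tokens)
t = 19 // 9 - 31
tokens = val % t // (vals == 35)
val = 28
if tokens < val:
    log(val)
else:
    tokens = print(14)
print(t)
tokens = tokens - (26 - 26)
tokens = 18 * val

log(val)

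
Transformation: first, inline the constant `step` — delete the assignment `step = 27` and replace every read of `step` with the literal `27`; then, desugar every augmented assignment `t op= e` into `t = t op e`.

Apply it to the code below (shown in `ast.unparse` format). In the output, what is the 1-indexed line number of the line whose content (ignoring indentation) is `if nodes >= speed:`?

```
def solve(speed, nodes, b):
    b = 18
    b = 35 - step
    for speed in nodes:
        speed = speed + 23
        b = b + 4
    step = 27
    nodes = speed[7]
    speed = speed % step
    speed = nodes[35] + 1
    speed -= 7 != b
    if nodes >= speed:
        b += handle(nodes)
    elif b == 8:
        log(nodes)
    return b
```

11

Transformed code:
def solve(speed, nodes, b):
    b = 18
    b = 35 - 27
    for speed in nodes:
        speed = speed + 23
        b = b + 4
    nodes = speed[7]
    speed = speed % 27
    speed = nodes[35] + 1
    speed = speed - (7 != b)
    if nodes >= speed:
        b = b + handle(nodes)
    elif b == 8:
        log(nodes)
    return b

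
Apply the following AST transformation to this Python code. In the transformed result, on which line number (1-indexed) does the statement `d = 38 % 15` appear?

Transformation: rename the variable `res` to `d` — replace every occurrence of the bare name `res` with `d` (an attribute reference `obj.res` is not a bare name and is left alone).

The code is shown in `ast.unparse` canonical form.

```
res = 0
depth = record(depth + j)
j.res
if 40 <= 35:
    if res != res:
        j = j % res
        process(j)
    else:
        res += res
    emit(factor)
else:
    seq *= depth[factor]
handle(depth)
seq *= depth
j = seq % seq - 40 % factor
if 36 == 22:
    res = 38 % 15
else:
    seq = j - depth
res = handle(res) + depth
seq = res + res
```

Transformed code:
d = 0
depth = record(depth + j)
j.res
if 40 <= 35:
    if d != d:
        j = j % d
        process(j)
    else:
        d += d
    emit(factor)
else:
    seq *= depth[factor]
handle(depth)
seq *= depth
j = seq % seq - 40 % factor
if 36 == 22:
    d = 38 % 15
else:
    seq = j - depth
d = handle(d) + depth
seq = d + d

17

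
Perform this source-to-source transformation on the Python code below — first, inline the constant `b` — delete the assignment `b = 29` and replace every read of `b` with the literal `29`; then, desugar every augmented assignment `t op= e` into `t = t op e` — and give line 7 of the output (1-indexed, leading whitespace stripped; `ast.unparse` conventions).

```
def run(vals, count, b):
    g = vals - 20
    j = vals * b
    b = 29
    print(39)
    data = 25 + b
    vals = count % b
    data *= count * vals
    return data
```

data = data * (count * vals)

Transformed code:
def run(vals, count, b):
    g = vals - 20
    j = vals * 29
    print(39)
    data = 25 + 29
    vals = count % 29
    data = data * (count * vals)
    return data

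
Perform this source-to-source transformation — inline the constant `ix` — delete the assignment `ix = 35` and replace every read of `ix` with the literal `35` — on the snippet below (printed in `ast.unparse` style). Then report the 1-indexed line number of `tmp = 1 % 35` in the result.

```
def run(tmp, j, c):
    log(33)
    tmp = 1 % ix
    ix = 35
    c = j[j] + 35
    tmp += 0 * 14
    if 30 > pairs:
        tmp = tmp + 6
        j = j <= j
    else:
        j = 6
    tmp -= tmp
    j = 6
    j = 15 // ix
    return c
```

Transformed code:
def run(tmp, j, c):
    log(33)
    tmp = 1 % 35
    c = j[j] + 35
    tmp += 0 * 14
    if 30 > pairs:
        tmp = tmp + 6
        j = j <= j
    else:
        j = 6
    tmp -= tmp
    j = 6
    j = 15 // 35
    return c

3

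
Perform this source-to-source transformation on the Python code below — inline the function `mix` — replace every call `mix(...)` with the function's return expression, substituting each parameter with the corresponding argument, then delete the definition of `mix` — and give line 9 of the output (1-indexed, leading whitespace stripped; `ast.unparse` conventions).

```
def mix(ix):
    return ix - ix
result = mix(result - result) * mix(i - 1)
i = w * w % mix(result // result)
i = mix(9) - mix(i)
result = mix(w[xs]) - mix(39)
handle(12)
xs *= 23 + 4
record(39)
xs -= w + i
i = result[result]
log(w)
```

i = result[result]

Transformed code:
result = (result - result - (result - result)) * (i - 1 - (i - 1))
i = w * w % (result // result - result // result)
i = 9 - 9 - (i - i)
result = w[xs] - w[xs] - (39 - 39)
handle(12)
xs *= 23 + 4
record(39)
xs -= w + i
i = result[result]
log(w)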